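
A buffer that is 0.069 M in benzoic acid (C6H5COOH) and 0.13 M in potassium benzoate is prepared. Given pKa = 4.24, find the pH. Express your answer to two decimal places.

pH = 4.52

Henderson–Hasselbalch: pH = pKa + log([C6H5COO-]/[C6H5COOH]) = 4.24 + log(0.13/0.069)
pH = 4.24 + (+0.275) = 4.52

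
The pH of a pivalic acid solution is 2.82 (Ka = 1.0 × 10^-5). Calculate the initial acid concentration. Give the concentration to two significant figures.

C₀ = 2.3 × 10^-1 M

[H+] = 10^(-2.82) = 1.51 × 10^-3 M = x
Ka = x²/(C₀ − x) ⇒ C₀ = x + x²/Ka
C₀ = 1.51 × 10^-3 + (1.51 × 10^-3)²/(1.0 × 10^-5) = 2.30 × 10^-1 M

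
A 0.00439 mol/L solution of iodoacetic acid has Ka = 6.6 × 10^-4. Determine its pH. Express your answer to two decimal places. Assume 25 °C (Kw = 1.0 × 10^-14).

pH = 2.85

ICH2COOH ⇌ ICH2COO- + H+
From the ICE table, Ka = [H+]²/(0.00439 − [H+]) = 6.6 × 10^-4.
Here C₀/Ka ≈ 6.65, so the small-[H+] approximation fails. Use the quadratic:
[H+] = (−Ka + √(Ka² + 4·Ka·C₀))/2 = 1.40 × 10^-3 M
pH = −log(1.40 × 10^-3) = 2.85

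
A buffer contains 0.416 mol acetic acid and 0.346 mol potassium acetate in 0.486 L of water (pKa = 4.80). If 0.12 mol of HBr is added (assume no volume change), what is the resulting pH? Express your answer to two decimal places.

Added H+ converts CH3COO- to CH3COOH: CH3COOH → 0.536 mol, CH3COO- → 0.226 mol.
pH = pKa + log(n_CH3COO-/n_CH3COOH) = 4.80 + log(0.226/0.536) = 4.80 + (-0.375)

pH = 4.42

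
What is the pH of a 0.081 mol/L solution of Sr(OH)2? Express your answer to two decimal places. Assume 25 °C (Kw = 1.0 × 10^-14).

Sr(OH)2 is a strong base (each formula unit releases 2 OH-); [OH-] = 0.162 M.
pOH = -log(0.162) = 0.79
pH = 14.00 - 0.79 = 13.21

pH = 13.21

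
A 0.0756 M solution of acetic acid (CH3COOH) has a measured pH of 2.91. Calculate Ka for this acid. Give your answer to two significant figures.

Ka = 2.0 × 10^-5

[H+] = 10^(-2.91) = 1.23 × 10^-3 M
At equilibrium [HA] = 0.0756 − 1.23 × 10^-3 = 7.44 × 10^-2 M
Ka = [H+][A-]/[HA] = (1.23 × 10^-3)² / 7.44 × 10^-2 = 2.0 × 10^-5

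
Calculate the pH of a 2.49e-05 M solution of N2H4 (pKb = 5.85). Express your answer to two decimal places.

pH = 8.72

N2H4 + H2O ⇌ N2H5+ + OH-
Kb = 10^(−5.85) = 1.41 × 10^-6
From the ICE table, Kb = x²/(2.49e-05 − x) = 1.41 × 10^-6.
x is not negligible relative to C₀; solve x² + 1.41e-06·x − 3.51e-11 = 0.
x = (−Kb + √(Kb² + 4·Kb·C₀))/2 = 5.26 × 10^-6 M
pOH = −log(5.26 × 10^-6) = 5.28; pH = 14.00 − 5.28 = 8.72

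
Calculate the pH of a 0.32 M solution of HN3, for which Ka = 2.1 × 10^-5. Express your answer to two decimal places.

HN3 ⇌ N3- + H+
From the ICE table, Ka = [H+]²/(0.32 − [H+]) = 2.1 × 10^-5.
Neglecting [H+] in the denominator: [H+] = √(2.1 × 10^-5 × 0.32) = 2.59 × 10^-3 M
([H+]/C₀ = 0.81% < 5%, so the approximation holds.)
pH = −log(2.59 × 10^-3) = 2.59

pH = 2.59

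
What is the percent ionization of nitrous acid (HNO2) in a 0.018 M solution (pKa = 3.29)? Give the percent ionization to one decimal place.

HNO2 ⇌ NO2- + H+; let x = [H+] at equilibrium.
Ka = 10^(−3.29) = 5.13 × 10^-4
Solve x² + 0.000513x − 9.23e-06 = 0 → x = 2.79 × 10^-3 M
% ionization = x/C₀ × 100% = 2.79 × 10^-3/0.018 × 100% = 15.5%

15.5%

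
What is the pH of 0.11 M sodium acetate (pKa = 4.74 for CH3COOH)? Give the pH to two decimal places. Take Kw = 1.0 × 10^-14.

pH = 8.89

CH3COO- is the conjugate base of the weak acid CH3COOH.
Ka = 10^(−4.74) = 1.82 × 10^-5
Kb = Kw/Ka = 1.0×10^-14 / 1.82 × 10^-5 = 5.49 × 10^-10
Kb = [OH-]²/(0.11 − [OH-]) = 5.49 × 10^-10
Neglecting [OH-] in the denominator: [OH-] = √(5.49 × 10^-10 × 0.11) = 7.77 × 10^-6 M
([OH-]/C₀ = 0.0071% < 5%, so the approximation holds.)
pOH = 5.11, so pH = 14.00 − pOH = 8.89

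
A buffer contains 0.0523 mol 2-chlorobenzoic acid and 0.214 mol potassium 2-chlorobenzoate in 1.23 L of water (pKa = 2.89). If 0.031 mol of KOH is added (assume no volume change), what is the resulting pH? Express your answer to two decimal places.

After neutralization: n(ClC6H4COOH) = 0.0213 mol, n(ClC6H4COO-) = 0.245 mol.
Henderson–Hasselbalch with mole ratio 0.245/0.0213: pH = 2.89 + (+1.061)

pH = 3.95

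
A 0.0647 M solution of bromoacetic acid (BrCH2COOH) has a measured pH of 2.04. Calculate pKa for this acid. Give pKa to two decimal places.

[H+] = 10^(-2.04) = 9.12 × 10^-3 M
At equilibrium [HA] = 0.0647 − 9.12 × 10^-3 = 5.56 × 10^-2 M
Ka = [H+][A-]/[HA] = (9.12 × 10^-3)² / 5.56 × 10^-2 = 1.50 × 10^-3
pKa = -log(1.50 × 10^-3) = 2.82

pKa = 2.82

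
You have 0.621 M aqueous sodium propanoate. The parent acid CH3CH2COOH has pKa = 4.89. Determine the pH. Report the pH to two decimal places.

pH = 9.34

CH3CH2COO- is the conjugate base of the weak acid CH3CH2COOH.
Ka = 10^(−4.89) = 1.29 × 10^-5
Kb = Kw/Ka = 1.0×10^-14 / 1.29 × 10^-5 = 7.75 × 10^-10
From the ICE table, Kb = [OH-]²/(0.621 − [OH-]) = 7.75 × 10^-10.
Assume [OH-] ≪ 0.621: [OH-] ≈ √(7.75 × 10^-10 × 0.621) = 2.19 × 10^-5 M
Check: 0.0035% ionized — well under 5%, approximation valid.
pOH = 4.66, so pH = 14.00 − pOH = 9.34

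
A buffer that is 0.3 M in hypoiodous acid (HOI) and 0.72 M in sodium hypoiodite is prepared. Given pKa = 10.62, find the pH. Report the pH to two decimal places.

pH = pKa + log([A⁻]/[HA]) = 10.62 + log(0.72/0.3)
pH = 10.62 + (+0.380) = 11.00

pH = 11.00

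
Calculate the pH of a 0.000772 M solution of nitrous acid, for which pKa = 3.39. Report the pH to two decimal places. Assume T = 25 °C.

HNO2 ⇌ NO2- + H+
Ka = 10^(−3.39) = 4.07 × 10^-4
Let x = [H+] at equilibrium. Ka = x²/(0.000772 − x).
x is not negligible relative to C₀; solve x² + 0.000407·x − 3.14e-07 = 0.
x = [−0.000407 + √(0.000407² + 1.26e-06)]/2 = 3.93 × 10^-4 M
pH = −log[H+] = −log(3.93 × 10^-4) = 3.41

pH = 3.41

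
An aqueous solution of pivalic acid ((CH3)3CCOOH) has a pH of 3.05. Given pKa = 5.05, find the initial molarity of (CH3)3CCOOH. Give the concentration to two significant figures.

C₀ = 9.0 × 10^-2 M

[H+] = 10^(-3.05) = 8.91 × 10^-4 M = x
Ka = 10^(−5.05) = 8.91 × 10^-6
Ka = x²/(C₀ − x) ⇒ C₀ = x + x²/Ka
C₀ = 8.91 × 10^-4 + (8.91 × 10^-4)²/(8.91 × 10^-6) = 9.00 × 10^-2 M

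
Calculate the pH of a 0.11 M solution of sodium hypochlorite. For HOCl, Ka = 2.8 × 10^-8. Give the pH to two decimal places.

OCl- is the conjugate base of the weak acid HOCl.
Kb = Kw/Ka = 1.0×10^-14 / 2.8 × 10^-8 = 3.57 × 10^-7
Let x = [OH-] at equilibrium. Kb = x²/(0.11 − x).
Neglecting x in the denominator: x = √(3.57 × 10^-7 × 0.11) = 1.98 × 10^-4 M
(x/C₀ = 0.18% < 5%, so the approximation holds.)
pOH = −log(1.98 × 10^-4) = 3.70; pH = 14.00 − 3.70 = 10.30

pH = 10.30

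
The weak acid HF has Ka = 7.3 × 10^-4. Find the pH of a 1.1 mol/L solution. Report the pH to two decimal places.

HF ⇌ F- + H+
Ka = [H+]²/(1.1 − [H+]) = 7.3 × 10^-4
Assume [H+] ≪ 1.1: [H+] ≈ √(7.3 × 10^-4 × 1.1) = 2.83 × 10^-2 M
pH = −log[H+] = −log(2.83 × 10^-2) = 1.55

pH = 1.55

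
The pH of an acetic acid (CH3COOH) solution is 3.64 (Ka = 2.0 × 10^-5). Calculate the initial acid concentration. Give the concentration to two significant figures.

C₀ = 2.9 × 10^-3 M

[H+] = 10^(-3.64) = 2.29 × 10^-4 M = x
Ka = x²/(C₀ − x) ⇒ C₀ = x + x²/Ka
C₀ = 2.29 × 10^-4 + (2.29 × 10^-4)²/(2.0 × 10^-5) = 2.85 × 10^-3 M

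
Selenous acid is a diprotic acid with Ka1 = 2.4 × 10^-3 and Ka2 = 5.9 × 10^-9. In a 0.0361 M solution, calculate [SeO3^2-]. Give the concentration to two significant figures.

5.9 × 10^-9 M

First ionization gives [H+] ≈ [HSeO3-] = 8.19 × 10^-3 M.
Second step: Ka2 = [H+][SeO3^2-]/[HSeO3-] ≈ [SeO3^2-] (since [H+] ≈ [HSeO3-]).
So [SeO3^2-] ≈ Ka2.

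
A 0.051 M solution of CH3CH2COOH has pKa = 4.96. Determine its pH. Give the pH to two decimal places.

CH3CH2COOH ⇌ CH3CH2COO- + H+
Ka = 10^(−4.96) = 1.10 × 10^-5
Ka = [H+]²/(0.051 − [H+]) = 1.10 × 10^-5
Since Ka ≪ C₀, [H+] ≈ √(Ka·C₀) = 7.49 × 10^-4 M.
pH = −log[H+] = −log(7.49 × 10^-4) = 3.13

pH = 3.13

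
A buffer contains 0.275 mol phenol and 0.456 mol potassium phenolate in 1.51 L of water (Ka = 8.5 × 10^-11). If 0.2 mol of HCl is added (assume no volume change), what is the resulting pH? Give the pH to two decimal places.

pH = 9.80

Added H+ converts C6H5O- to C6H5OH: C6H5OH → 0.475 mol, C6H5O- → 0.256 mol.
pKa = −log(8.5 × 10^-11) = 10.071
pH = pKa + log([A⁻]/[HA]) = 10.071 + log(0.256/0.475) = 10.071 -0.268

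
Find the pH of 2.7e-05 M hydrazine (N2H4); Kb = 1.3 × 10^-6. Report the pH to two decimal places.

pH = 8.73

N2H4 + H2O ⇌ N2H5+ + OH-
Let x = [OH-] at equilibrium. Kb = x²/(2.7e-05 − x).
x is not negligible relative to C₀; solve x² + 1.3e-06·x − 3.51e-11 = 0.
x = (−Kb + √(Kb² + 4·Kb·C₀))/2 = 5.31 × 10^-6 M
pOH = −log(5.31 × 10^-6) = 5.27; pH = 14.00 − 5.27 = 8.73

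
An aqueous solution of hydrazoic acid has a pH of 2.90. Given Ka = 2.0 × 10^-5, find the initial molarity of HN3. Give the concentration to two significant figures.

[H+] = 10^(-2.90) = 1.26 × 10^-3 M = x
Ka = x²/(C₀ − x) ⇒ C₀ = x + x²/Ka
C₀ = 1.26 × 10^-3 + (1.26 × 10^-3)²/(2.0 × 10^-5) = 8.06 × 10^-2 M

C₀ = 8.1 × 10^-2 M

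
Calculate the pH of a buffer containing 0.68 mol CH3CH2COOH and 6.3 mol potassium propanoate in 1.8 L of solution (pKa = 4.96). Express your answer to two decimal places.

Henderson–Hasselbalch: pH = pKa + log([CH3CH2COO-]/[CH3CH2COOH]) = 4.96 + log(6.3/0.68)
pH = 4.96 + (+0.967) = 5.93

pH = 5.93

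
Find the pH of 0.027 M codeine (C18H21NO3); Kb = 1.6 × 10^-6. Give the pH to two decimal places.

C18H21NO3 + H2O ⇌ C18H22NO3+ + OH-
Kb = x²/(0.027 − x) = 1.6 × 10^-6
Neglecting x in the denominator: x = √(1.6 × 10^-6 × 0.027) = 2.08 × 10^-4 M
Check: 0.77% ionized — well under 5%, approximation valid.
pOH = 3.68, so pH = 14.00 − pOH = 10.32

pH = 10.32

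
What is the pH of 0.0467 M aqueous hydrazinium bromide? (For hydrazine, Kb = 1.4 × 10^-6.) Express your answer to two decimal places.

pH = 4.74

N2H5+ is the conjugate acid of the weak base N2H4.
Ka = Kw/Kb = 1.0×10^-14 / 1.4 × 10^-6 = 7.14 × 10^-9
From the ICE table, Ka = x²/(0.0467 − x) = 7.14 × 10^-9.
Assume x ≪ 0.0467: x ≈ √(7.14 × 10^-9 × 0.0467) = 1.83 × 10^-5 M
pH = −log(1.83 × 10^-5) = 4.74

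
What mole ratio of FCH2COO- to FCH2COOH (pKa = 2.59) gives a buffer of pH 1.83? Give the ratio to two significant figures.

ratio = 0.17

pH = pKa + log(r) ⇒ log(r) = 1.83 − 2.59 = -0.76
r = [FCH2COO-]/[FCH2COOH] = 10^(-0.76) = 0.174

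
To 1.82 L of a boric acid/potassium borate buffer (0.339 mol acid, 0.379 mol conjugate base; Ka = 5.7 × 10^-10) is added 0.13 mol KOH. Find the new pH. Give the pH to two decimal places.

pH = 9.63

OH- converts B(OH)3 to B(OH)4-: B(OH)3 → 0.209 mol, B(OH)4- → 0.509 mol.
pKa = −log(5.7 × 10^-10) = 9.244
Henderson–Hasselbalch with mole ratio 0.509/0.209: pH = 9.244 + (+0.387)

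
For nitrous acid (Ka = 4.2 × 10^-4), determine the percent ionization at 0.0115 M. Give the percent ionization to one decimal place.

17.4%

HNO2 ⇌ NO2- + H+; let x = [H+] at equilibrium.
Solve x² + 0.00042x − 4.83e-06 = 0 → x = 2.00 × 10^-3 M
Fraction ionized = 2.00 × 10^-3 / 0.0115 = 0.1739 → 17.4%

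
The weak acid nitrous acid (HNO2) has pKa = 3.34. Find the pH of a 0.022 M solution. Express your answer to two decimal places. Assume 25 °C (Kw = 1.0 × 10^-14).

HNO2 ⇌ NO2- + H+
Ka = 10^(−3.34) = 4.57 × 10^-4
Ka = [H+]²/(0.022 − [H+]) = 4.57 × 10^-4
The 5% rule fails; solving [H+]² + Ka·[H+] − Ka·C₀ = 0 exactly:
[H+] = (−Ka + √(Ka² + 4·Ka·C₀))/2 = 2.95 × 10^-3 M
pH = −log(2.95 × 10^-3) = 2.53

pH = 2.53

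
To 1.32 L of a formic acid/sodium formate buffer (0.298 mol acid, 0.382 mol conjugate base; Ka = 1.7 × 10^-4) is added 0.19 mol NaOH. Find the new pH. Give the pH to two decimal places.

After neutralization: n(HCOOH) = 0.108 mol, n(HCOO-) = 0.572 mol.
pKa = −log(1.7 × 10^-4) = 3.770
pH = pKa + log(n_HCOO-/n_HCOOH) = 3.770 + log(0.572/0.108) = 3.770 + (+0.724)

pH = 4.49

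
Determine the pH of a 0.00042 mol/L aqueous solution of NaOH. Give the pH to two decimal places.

NaOH is a strong base; [OH-] = 0.00042 M.
pOH = -log(0.00042) = 3.38
pH = 14.00 - 3.38 = 10.62

pH = 10.62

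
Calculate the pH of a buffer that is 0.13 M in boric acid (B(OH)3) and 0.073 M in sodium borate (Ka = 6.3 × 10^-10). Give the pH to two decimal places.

pKa = −log(6.3 × 10^-10) = 9.201
pH = pKa + log([A⁻]/[HA]) = 9.201 + log(0.073/0.13)
pH = 9.201 + (-0.251) = 8.95

pH = 8.95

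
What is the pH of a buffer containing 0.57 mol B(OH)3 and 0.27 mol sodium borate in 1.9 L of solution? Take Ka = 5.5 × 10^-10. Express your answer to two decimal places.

pKa = −log(5.5 × 10^-10) = 9.260
Using pH = pKa + log([base]/[acid]) with [base]/[acid] = 0.27/0.57:
pH = 9.260 + (-0.325) = 8.94

pH = 8.94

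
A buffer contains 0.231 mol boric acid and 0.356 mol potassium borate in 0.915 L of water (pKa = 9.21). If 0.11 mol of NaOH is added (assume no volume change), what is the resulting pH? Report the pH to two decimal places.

pH = 9.80

OH- converts B(OH)3 to B(OH)4-: B(OH)3 → 0.121 mol, B(OH)4- → 0.466 mol.
Henderson–Hasselbalch with mole ratio 0.466/0.121: pH = 9.21 + (+0.586)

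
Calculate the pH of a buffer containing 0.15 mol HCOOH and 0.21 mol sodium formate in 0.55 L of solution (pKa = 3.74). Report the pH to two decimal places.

pH = pKa + log([A⁻]/[HA]) = 3.74 + log(0.21/0.15)
pH = 3.74 + (+0.146) = 3.89

pH = 3.89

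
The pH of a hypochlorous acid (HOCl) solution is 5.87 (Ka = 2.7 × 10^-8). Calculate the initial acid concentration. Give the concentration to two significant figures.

[H+] = 10^(-5.87) = 1.35 × 10^-6 M = x
Ka = x²/(C₀ − x) ⇒ C₀ = x + x²/Ka
C₀ = 1.35 × 10^-6 + (1.35 × 10^-6)²/(2.7 × 10^-8) = 6.88 × 10^-5 M

C₀ = 6.9 × 10^-5 M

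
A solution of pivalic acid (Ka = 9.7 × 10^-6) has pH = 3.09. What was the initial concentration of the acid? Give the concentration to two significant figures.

C₀ = 6.9 × 10^-2 M

[H+] = 10^(-3.09) = 8.13 × 10^-4 M = x
Ka = x²/(C₀ − x) ⇒ C₀ = x + x²/Ka
C₀ = 8.13 × 10^-4 + (8.13 × 10^-4)²/(9.7 × 10^-6) = 6.90 × 10^-2 M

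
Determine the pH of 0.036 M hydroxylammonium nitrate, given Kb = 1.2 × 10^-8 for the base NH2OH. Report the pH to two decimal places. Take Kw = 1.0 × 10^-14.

pH = 3.76

NH3OH+ is the conjugate acid of the weak base NH2OH.
Ka = Kw/Kb = 1.0×10^-14 / 1.2 × 10^-8 = 8.33 × 10^-7
Ka = x²/(0.036 − x) = 8.33 × 10^-7
Since Ka ≪ C₀, x ≈ √(Ka·C₀) = 1.73 × 10^-4 M.
pH = −log(1.73 × 10^-4) = 3.76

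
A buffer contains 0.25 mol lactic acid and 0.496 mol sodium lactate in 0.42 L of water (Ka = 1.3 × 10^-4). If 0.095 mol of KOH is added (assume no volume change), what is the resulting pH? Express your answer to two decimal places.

OH- converts CH3CH(OH)COOH to CH3CH(OH)COO-: CH3CH(OH)COOH → 0.155 mol, CH3CH(OH)COO- → 0.591 mol.
pKa = −log(1.3 × 10^-4) = 3.886
pH = pKa + log(n_CH3CH(OH)COO-/n_CH3CH(OH)COOH) = 3.886 + log(0.591/0.155) = 3.886 + (+0.581)

pH = 4.47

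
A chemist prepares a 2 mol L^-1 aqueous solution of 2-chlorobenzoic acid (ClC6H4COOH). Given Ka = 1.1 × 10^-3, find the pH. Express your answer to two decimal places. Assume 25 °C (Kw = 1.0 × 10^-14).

pH = 1.33

ClC6H4COOH ⇌ ClC6H4COO- + H+
Ka = x²/(2 − x) = 1.1 × 10^-3
Since Ka ≪ C₀, x ≈ √(Ka·C₀) = 4.69 × 10^-2 M.
(x/C₀ = 2.3% < 5%, so the approximation holds.)
pH = −log(4.69 × 10^-2) = 1.33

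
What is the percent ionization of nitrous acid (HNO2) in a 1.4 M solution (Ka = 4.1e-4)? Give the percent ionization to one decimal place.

HNO2 ⇌ NO2- + H+; let x = [H+] at equilibrium.
x ≈ √(Ka·C₀) = √(4.1 × 10^-4 × 1.4) = 2.40 × 10^-2 M
Fraction ionized = 2.40 × 10^-2 / 1.4 = 0.0171 → 1.7%

1.7%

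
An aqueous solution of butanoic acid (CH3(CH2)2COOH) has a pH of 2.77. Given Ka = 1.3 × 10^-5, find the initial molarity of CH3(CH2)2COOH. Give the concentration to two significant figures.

[H+] = 10^(-2.77) = 1.70 × 10^-3 M = x
Ka = x²/(C₀ − x) ⇒ C₀ = x + x²/Ka
C₀ = 1.70 × 10^-3 + (1.70 × 10^-3)²/(1.3 × 10^-5) = 2.24 × 10^-1 M

C₀ = 2.2 × 10^-1 M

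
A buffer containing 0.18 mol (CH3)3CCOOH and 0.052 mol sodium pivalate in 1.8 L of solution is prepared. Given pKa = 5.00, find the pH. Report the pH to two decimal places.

pH = pKa + log([A⁻]/[HA]) = 5.00 + log(0.052/0.18)
pH = 5.00 + (-0.539) = 4.46

pH = 4.46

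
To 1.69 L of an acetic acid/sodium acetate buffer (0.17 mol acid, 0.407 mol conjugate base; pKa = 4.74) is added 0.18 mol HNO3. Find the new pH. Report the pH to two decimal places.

After neutralization: n(CH3COOH) = 0.35 mol, n(CH3COO-) = 0.227 mol.
pH = pKa + log([A⁻]/[HA]) = 4.74 + log(0.227/0.35) = 4.74 -0.188

pH = 4.55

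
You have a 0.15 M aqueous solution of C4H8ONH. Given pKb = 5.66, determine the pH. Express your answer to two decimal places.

pH = 10.76

C4H8ONH + H2O ⇌ C4H8ONH2+ + OH-
Kb = 10^(−5.66) = 2.19 × 10^-6
From the ICE table, Kb = x²/(0.15 − x) = 2.19 × 10^-6.
Neglecting x in the denominator: x = √(2.19 × 10^-6 × 0.15) = 5.73 × 10^-4 M
pOH = −log(5.73 × 10^-4) = 3.24; pH = 14.00 − 3.24 = 10.76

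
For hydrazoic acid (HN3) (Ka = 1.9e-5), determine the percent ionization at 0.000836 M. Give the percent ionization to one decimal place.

14.0%

HN3 ⇌ N3- + H+; let x = [H+] at equilibrium.
Ka = x²/(C₀ − x); solving the quadratic gives x = 1.17 × 10^-4 M.
Fraction ionized = 1.17 × 10^-4 / 0.000836 = 0.1400 → 14.0%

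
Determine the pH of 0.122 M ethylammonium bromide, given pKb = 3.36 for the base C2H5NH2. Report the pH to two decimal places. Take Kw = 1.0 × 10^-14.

pH = 5.78

C2H5NH3+ is the conjugate acid of the weak base C2H5NH2.
Kb = 10^(−3.36) = 4.37 × 10^-4
Ka = Kw/Kb = 1.0×10^-14 / 4.37 × 10^-4 = 2.29 × 10^-11
From the ICE table, Ka = [H+]²/(0.122 − [H+]) = 2.29 × 10^-11.
Since Ka ≪ C₀, [H+] ≈ √(Ka·C₀) = 1.67 × 10^-6 M.
pH = −log(1.67 × 10^-6) = 5.78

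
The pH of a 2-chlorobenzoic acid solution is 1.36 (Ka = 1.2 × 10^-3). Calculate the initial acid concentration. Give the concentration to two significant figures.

C₀ = 1.6 M

[H+] = 10^(-1.36) = 4.37 × 10^-2 M = x
Ka = x²/(C₀ − x) ⇒ C₀ = x + x²/Ka
C₀ = 4.37 × 10^-2 + (4.37 × 10^-2)²/(1.2 × 10^-3) = 1.64 M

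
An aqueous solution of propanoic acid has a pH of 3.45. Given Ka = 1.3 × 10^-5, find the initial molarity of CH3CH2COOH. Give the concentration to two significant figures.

[H+] = 10^(-3.45) = 3.55 × 10^-4 M = x
Ka = x²/(C₀ − x) ⇒ C₀ = x + x²/Ka
C₀ = 3.55 × 10^-4 + (3.55 × 10^-4)²/(1.3 × 10^-5) = 1.00 × 10^-2 M

C₀ = 1.0 × 10^-2 M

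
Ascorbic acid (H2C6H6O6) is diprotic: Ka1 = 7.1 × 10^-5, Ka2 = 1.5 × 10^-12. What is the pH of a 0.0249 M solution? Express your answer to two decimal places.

pH = 2.89

Since Ka1 ≫ Ka2, the first ionization dominates [H+].
Ka1 = x²/(0.0249 − x) = 7.1 × 10^-5
Solving the quadratic: x = (−Ka1 + √(Ka1² + 4·Ka1·C₀))/2 = 1.29 × 10^-3 M
pH = −log(1.29 × 10^-3) = 2.89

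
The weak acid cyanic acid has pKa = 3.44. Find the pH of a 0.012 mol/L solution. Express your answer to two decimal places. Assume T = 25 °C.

pH = 2.72

HOCN ⇌ OCN- + H+
Ka = 10^(−3.44) = 3.63 × 10^-4
Ka = [H+]²/(0.012 − [H+]) = 3.63 × 10^-4
[H+] is not negligible relative to C₀; solve [H+]² + 0.000363·[H+] − 4.36e-06 = 0.
[H+] = (−Ka + √(Ka² + 4·Ka·C₀))/2 = 1.91 × 10^-3 M
pH = −log[H+] = −log(1.91 × 10^-3) = 2.72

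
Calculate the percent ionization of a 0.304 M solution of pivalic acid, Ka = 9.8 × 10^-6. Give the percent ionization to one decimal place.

(CH3)3CCOOH ⇌ (CH3)3CCOO- + H+; let x = [H+] at equilibrium.
x ≈ √(Ka·C₀) = √(9.8 × 10^-6 × 0.304) = 1.73 × 10^-3 M
% ionization = x/C₀ × 100% = 1.73 × 10^-3/0.304 × 100% = 0.6%

0.6%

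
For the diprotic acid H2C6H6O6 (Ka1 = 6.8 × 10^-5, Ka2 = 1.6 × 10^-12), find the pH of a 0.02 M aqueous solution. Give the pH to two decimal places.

pH = 2.95

Ka1 ≫ Ka2, so treat the first dissociation as the only significant source of H+.
Ka1 = x²/(0.02 − x) = 6.8 × 10^-5
Solving the quadratic: x = (−Ka1 + √(Ka1² + 4·Ka1·C₀))/2 = 1.13 × 10^-3 M
pH = −log(1.13 × 10^-3) = 2.95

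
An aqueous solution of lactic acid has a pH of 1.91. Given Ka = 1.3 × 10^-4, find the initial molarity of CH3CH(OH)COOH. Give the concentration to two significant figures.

C₀ = 1.2 M

[H+] = 10^(-1.91) = 1.23 × 10^-2 M = x
Ka = x²/(C₀ − x) ⇒ C₀ = x + x²/Ka
C₀ = 1.23 × 10^-2 + (1.23 × 10^-2)²/(1.3 × 10^-4) = 1.18 M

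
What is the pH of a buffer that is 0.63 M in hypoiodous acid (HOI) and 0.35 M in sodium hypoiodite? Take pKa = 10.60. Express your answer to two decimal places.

pH = 10.34

Using pH = pKa + log([base]/[acid]) with [base]/[acid] = 0.35/0.63:
pH = 10.60 + (-0.255) = 10.34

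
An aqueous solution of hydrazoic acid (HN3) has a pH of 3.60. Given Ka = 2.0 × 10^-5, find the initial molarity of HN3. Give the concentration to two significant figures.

[H+] = 10^(-3.60) = 2.51 × 10^-4 M = x
Ka = x²/(C₀ − x) ⇒ C₀ = x + x²/Ka
C₀ = 2.51 × 10^-4 + (2.51 × 10^-4)²/(2.0 × 10^-5) = 3.40 × 10^-3 M

C₀ = 3.4 × 10^-3 M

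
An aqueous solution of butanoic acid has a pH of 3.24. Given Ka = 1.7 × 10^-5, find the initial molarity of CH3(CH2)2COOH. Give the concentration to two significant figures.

C₀ = 2.0 × 10^-2 M

[H+] = 10^(-3.24) = 5.75 × 10^-4 M = x
Ka = x²/(C₀ − x) ⇒ C₀ = x + x²/Ka
C₀ = 5.75 × 10^-4 + (5.75 × 10^-4)²/(1.7 × 10^-5) = 2.00 × 10^-2 M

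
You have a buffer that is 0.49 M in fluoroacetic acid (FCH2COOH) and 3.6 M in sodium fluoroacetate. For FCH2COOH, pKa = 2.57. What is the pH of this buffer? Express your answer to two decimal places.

pH = pKa + log([A⁻]/[HA]) = 2.57 + log(3.6/0.49)
pH = 2.57 + (+0.866) = 3.44

pH = 3.44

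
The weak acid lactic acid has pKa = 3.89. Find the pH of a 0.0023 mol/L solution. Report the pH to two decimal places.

CH3CH(OH)COOH ⇌ CH3CH(OH)COO- + H+
Ka = 10^(−3.89) = 1.29 × 10^-4
From the ICE table, Ka = x²/(0.0023 − x) = 1.29 × 10^-4.
x is not negligible relative to C₀; solve x² + 0.000129·x − 2.97e-07 = 0.
x = [−0.000129 + √(0.000129² + 1.19e-06)]/2 = 4.84 × 10^-4 M
pH = −log(4.84 × 10^-4) = 3.32

pH = 3.32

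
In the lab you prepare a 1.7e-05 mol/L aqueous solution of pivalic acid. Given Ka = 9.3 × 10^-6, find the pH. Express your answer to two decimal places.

(CH3)3CCOOH ⇌ (CH3)3CCOO- + H+
From the ICE table, Ka = [H+]²/(1.7e-05 − [H+]) = 9.3 × 10^-6.
Here C₀/Ka ≈ 1.83, so the small-[H+] approximation fails. Use the quadratic:
[H+] = [−9.3e-06 + √(9.3e-06² + 6.32e-10)]/2 = 8.76 × 10^-6 M
pH = −log(8.76 × 10^-6) = 5.06

pH = 5.06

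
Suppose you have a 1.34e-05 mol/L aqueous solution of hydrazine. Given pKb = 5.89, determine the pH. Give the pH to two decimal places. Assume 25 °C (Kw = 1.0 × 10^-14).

pH = 8.55

N2H4 + H2O ⇌ N2H5+ + OH-
Kb = 10^(−5.89) = 1.29 × 10^-6
From the ICE table, Kb = [OH-]²/(1.34e-05 − [OH-]) = 1.29 × 10^-6.
[OH-] is not negligible relative to C₀; solve [OH-]² + 1.29e-06·[OH-] − 1.73e-11 = 0.
[OH-] = (−Kb + √(Kb² + 4·Kb·C₀))/2 = 3.56 × 10^-6 M
pOH = 5.45, so pH = 14.00 − pOH = 8.55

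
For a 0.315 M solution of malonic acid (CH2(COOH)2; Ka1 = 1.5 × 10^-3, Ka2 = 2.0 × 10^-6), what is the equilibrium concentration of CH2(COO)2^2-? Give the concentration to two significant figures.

2.0 × 10^-6 M

First ionization gives [H+] ≈ [CH2(COOH)COO-] = 2.10 × 10^-2 M.
Second step: Ka2 = [H+][CH2(COO)2^2-]/[CH2(COOH)COO-] ≈ [CH2(COO)2^2-] (since [H+] ≈ [CH2(COOH)COO-]).
So [CH2(COO)2^2-] ≈ Ka2.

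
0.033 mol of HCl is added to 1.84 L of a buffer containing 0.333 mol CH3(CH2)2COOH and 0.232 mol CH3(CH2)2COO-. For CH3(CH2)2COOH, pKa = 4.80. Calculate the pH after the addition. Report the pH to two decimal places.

pH = 4.54

Added H+ converts CH3(CH2)2COO- to CH3(CH2)2COOH: CH3(CH2)2COOH → 0.366 mol, CH3(CH2)2COO- → 0.199 mol.
Henderson–Hasselbalch with mole ratio 0.199/0.366: pH = 4.80 + (-0.265)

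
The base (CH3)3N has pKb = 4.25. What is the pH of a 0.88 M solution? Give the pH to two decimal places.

(CH3)3N + H2O ⇌ (CH3)3NH+ + OH-
Kb = 10^(−4.25) = 5.62 × 10^-5
From the ICE table, Kb = x²/(0.88 − x) = 5.62 × 10^-5.
Assume x ≪ 0.88: x ≈ √(5.62 × 10^-5 × 0.88) = 7.03 × 10^-3 M
(x/C₀ = 0.8% < 5%, so the approximation holds.)
pOH = −log(7.03 × 10^-3) = 2.15; pH = 14.00 − 2.15 = 11.85

pH = 11.85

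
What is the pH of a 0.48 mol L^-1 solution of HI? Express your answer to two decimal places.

pH = 0.32

HI is a strong acid and dissociates completely, so [H+] = 0.48 M.
pH = -log(0.48) = 0.32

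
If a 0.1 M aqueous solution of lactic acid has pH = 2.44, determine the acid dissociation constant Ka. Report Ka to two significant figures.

Ka = 1.4 × 10^-4

[H+] = 10^(-2.44) = 3.63 × 10^-3 M
At equilibrium [HA] = 0.1 − 3.63 × 10^-3 = 9.64 × 10^-2 M
Ka = [H+][A-]/[HA] = (3.63 × 10^-3)² / 9.64 × 10^-2 = 1.4 × 10^-4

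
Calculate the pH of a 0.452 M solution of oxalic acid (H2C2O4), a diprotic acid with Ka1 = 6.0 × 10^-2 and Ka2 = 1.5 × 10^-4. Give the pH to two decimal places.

pH = 0.86

Ka1 ≫ Ka2, so treat the first dissociation as the only significant source of H+.
Ka1 = x²/(0.452 − x) = 6.0 × 10^-2
Solving the quadratic: x = (−Ka1 + √(Ka1² + 4·Ka1·C₀))/2 = 1.37 × 10^-1 M
pH = −log(1.37 × 10^-1) = 0.86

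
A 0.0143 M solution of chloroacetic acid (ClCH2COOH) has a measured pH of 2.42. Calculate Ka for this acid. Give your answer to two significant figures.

[H+] = 10^(-2.42) = 3.80 × 10^-3 M
At equilibrium [HA] = 0.0143 − 3.80 × 10^-3 = 1.05 × 10^-2 M
Ka = [H+][A-]/[HA] = (3.80 × 10^-3)² / 1.05 × 10^-2 = 1.4 × 10^-3

Ka = 1.4 × 10^-3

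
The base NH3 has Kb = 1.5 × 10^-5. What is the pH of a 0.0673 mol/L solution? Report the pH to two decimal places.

NH3 + H2O ⇌ NH4+ + OH-
Let x = [OH-] at equilibrium. Kb = x²/(0.0673 − x).
Assume x ≪ 0.0673: x ≈ √(1.5 × 10^-5 × 0.0673) = 1.00 × 10^-3 M
(x/C₀ = 1.5% < 5%, so the approximation holds.)
pOH = 3.00, so pH = 14.00 − pOH = 11.00

pH = 11.00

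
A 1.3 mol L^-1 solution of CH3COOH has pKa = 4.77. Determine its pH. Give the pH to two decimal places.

CH3COOH ⇌ CH3COO- + H+
Ka = 10^(−4.77) = 1.70 × 10^-5
Let x = [H+] at equilibrium. Ka = x²/(1.3 − x).
Since Ka ≪ C₀, x ≈ √(Ka·C₀) = 4.70 × 10^-3 M.
(x/C₀ = 0.36% < 5%, so the approximation holds.)
pH = −log[H+] = −log(4.70 × 10^-3) = 2.33

pH = 2.33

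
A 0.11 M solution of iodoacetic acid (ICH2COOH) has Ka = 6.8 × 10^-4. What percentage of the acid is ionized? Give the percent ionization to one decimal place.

ICH2COOH ⇌ ICH2COO- + H+; let x = [H+] at equilibrium.
Ka = x²/(C₀ − x); solving the quadratic gives x = 8.32 × 10^-3 M.
% ionization = x/C₀ × 100% = 8.32 × 10^-3/0.11 × 100% = 7.6%

7.6%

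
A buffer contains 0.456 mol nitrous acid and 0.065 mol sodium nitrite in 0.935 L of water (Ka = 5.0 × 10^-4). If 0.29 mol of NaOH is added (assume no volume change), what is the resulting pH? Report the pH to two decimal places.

After neutralization: n(HNO2) = 0.166 mol, n(NO2-) = 0.355 mol.
pKa = −log(5.0 × 10^-4) = 3.301
pH = pKa + log([A⁻]/[HA]) = 3.301 + log(0.355/0.166) = 3.301 +0.330

pH = 3.63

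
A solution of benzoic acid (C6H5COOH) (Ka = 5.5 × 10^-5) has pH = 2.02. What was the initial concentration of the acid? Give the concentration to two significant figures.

C₀ = 1.7 M

[H+] = 10^(-2.02) = 9.55 × 10^-3 M = x
Ka = x²/(C₀ − x) ⇒ C₀ = x + x²/Ka
C₀ = 9.55 × 10^-3 + (9.55 × 10^-3)²/(5.5 × 10^-5) = 1.67 M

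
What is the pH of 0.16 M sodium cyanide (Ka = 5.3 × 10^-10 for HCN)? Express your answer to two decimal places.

pH = 11.24

CN- is the conjugate base of the weak acid HCN.
Kb = Kw/Ka = 1.0×10^-14 / 5.3 × 10^-10 = 1.89 × 10^-5
Kb = [OH-]²/(0.16 − [OH-]) = 1.89 × 10^-5
Assume [OH-] ≪ 0.16: [OH-] ≈ √(1.89 × 10^-5 × 0.16) = 1.74 × 10^-3 M
pOH = 2.76, so pH = 14.00 − pOH = 11.24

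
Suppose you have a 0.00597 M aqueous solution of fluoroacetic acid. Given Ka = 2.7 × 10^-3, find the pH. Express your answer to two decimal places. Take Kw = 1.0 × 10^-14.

pH = 2.54

FCH2COOH ⇌ FCH2COO- + H+
Ka = [H+]²/(0.00597 − [H+]) = 2.7 × 10^-3
The 5% rule fails; solving [H+]² + Ka·[H+] − Ka·C₀ = 0 exactly:
[H+] = (−Ka + √(Ka² + 4·Ka·C₀))/2 = 2.89 × 10^-3 M
pH = −log[H+] = −log(2.89 × 10^-3) = 2.54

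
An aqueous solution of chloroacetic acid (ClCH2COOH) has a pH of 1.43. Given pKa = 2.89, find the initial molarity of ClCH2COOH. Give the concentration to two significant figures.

C₀ = 1.1 M

[H+] = 10^(-1.43) = 3.72 × 10^-2 M = x
Ka = 10^(−2.89) = 1.29 × 10^-3
Ka = x²/(C₀ − x) ⇒ C₀ = x + x²/Ka
C₀ = 3.72 × 10^-2 + (3.72 × 10^-2)²/(1.29 × 10^-3) = 1.11 M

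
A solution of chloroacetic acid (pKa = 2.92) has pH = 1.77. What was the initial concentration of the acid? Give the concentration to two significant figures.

C₀ = 2.6 × 10^-1 M

[H+] = 10^(-1.77) = 1.70 × 10^-2 M = x
Ka = 10^(−2.92) = 1.20 × 10^-3
Ka = x²/(C₀ − x) ⇒ C₀ = x + x²/Ka
C₀ = 1.70 × 10^-2 + (1.70 × 10^-2)²/(1.20 × 10^-3) = 2.58 × 10^-1 M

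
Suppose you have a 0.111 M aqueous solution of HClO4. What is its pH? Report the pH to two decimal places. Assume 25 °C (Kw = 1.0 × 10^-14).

pH = 0.95

HClO4 is a strong acid and dissociates completely, so [H+] = 0.111 M.
pH = -log(0.111) = 0.95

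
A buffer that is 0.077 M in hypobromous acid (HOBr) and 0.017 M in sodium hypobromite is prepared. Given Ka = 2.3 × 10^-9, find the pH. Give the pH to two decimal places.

pH = 7.98

pKa = −log(2.3 × 10^-9) = 8.638
Henderson–Hasselbalch: pH = pKa + log([OBr-]/[HOBr]) = 8.638 + log(0.017/0.077)
pH = 8.638 + (-0.656) = 7.98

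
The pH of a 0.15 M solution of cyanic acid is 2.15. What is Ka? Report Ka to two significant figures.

[H+] = 10^(-2.15) = 7.08 × 10^-3 M
At equilibrium [HA] = 0.15 − 7.08 × 10^-3 = 1.43 × 10^-1 M
Ka = [H+][A-]/[HA] = (7.08 × 10^-3)² / 1.43 × 10^-1 = 3.5 × 10^-4

Ka = 3.5 × 10^-4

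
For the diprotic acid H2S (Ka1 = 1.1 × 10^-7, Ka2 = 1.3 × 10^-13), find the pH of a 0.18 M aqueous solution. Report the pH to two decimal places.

pH = 3.85

Since Ka1 ≫ Ka2, the first ionization dominates [H+].
Ka1 = x²/(0.18 − x) = 1.1 × 10^-7
x ≈ √(1.1 × 10^-7 × 0.18) = 1.41 × 10^-4 M
pH = −log(1.41 × 10^-4) = 3.85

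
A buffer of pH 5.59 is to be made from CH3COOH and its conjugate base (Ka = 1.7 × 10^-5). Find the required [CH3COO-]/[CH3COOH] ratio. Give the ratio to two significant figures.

ratio = 6.6

pKa = -log(1.7 × 10^-5) = 4.770
pH = pKa + log(r) ⇒ log(r) = 5.59 − 4.770 = +0.820
r = [CH3COO-]/[CH3COOH] = 10^(+0.820) = 6.61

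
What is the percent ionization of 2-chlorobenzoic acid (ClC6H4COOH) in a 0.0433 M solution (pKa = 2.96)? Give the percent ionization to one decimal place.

ClC6H4COOH ⇌ ClC6H4COO- + H+; let x = [H+] at equilibrium.
Ka = 10^(−2.96) = 1.10 × 10^-3
Solve x² + 0.0011x − 4.76e-05 = 0 → x = 6.37 × 10^-3 M
% ionization = x/C₀ × 100% = 6.37 × 10^-3/0.0433 × 100% = 14.7%

14.7%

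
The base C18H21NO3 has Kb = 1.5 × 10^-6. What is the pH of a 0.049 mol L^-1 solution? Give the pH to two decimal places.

C18H21NO3 + H2O ⇌ C18H22NO3+ + OH-
From the ICE table, Kb = x²/(0.049 − x) = 1.5 × 10^-6.
Neglecting x in the denominator: x = √(1.5 × 10^-6 × 0.049) = 2.71 × 10^-4 M
(x/C₀ = 0.55% < 5%, so the approximation holds.)
pOH = 3.57, so pH = 14.00 − pOH = 10.43

pH = 10.43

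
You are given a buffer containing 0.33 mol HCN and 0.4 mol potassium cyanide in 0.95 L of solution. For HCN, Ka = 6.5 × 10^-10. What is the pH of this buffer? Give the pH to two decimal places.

pH = 9.27

pKa = −log(6.5 × 10^-10) = 9.187
Using pH = pKa + log([base]/[acid]) with [base]/[acid] = 0.4/0.33:
pH = 9.187 + (+0.084) = 9.27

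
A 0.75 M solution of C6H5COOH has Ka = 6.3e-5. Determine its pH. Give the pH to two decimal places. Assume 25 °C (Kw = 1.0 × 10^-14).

C6H5COOH ⇌ C6H5COO- + H+
From the ICE table, Ka = [H+]²/(0.75 − [H+]) = 6.3 × 10^-5.
Neglecting [H+] in the denominator: [H+] = √(6.3 × 10^-5 × 0.75) = 6.87 × 10^-3 M
pH = −log(6.87 × 10^-3) = 2.16

pH = 2.16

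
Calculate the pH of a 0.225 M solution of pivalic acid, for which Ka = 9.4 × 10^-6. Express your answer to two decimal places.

(CH3)3CCOOH ⇌ (CH3)3CCOO- + H+
Ka = [H+]²/(0.225 − [H+]) = 9.4 × 10^-6
Assume [H+] ≪ 0.225: [H+] ≈ √(9.4 × 10^-6 × 0.225) = 1.45 × 10^-3 M
Check: 0.65% ionized — well under 5%, approximation valid.
pH = −log(1.45 × 10^-3) = 2.84

pH = 2.84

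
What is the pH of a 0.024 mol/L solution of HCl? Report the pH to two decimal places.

pH = 1.62

HCl is a strong acid and dissociates completely, so [H+] = 0.024 M.
pH = -log(0.024) = 1.62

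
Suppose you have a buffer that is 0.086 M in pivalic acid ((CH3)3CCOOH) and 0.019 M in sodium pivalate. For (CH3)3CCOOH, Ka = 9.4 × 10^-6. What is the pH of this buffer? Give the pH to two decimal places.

pH = 4.37

pKa = −log(9.4 × 10^-6) = 5.027
Using pH = pKa + log([base]/[acid]) with [base]/[acid] = 0.019/0.086:
pH = 5.027 + (-0.656) = 4.37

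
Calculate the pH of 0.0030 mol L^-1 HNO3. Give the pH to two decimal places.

pH = 2.52

HNO3 is a strong acid and dissociates completely, so [H+] = 0.0030 M.
pH = -log(0.003) = 2.52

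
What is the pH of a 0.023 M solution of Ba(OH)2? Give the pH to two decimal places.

pH = 12.66

Ba(OH)2 is a strong base (each formula unit releases 2 OH-); [OH-] = 0.046 M.
pOH = -log(0.046) = 1.34
pH = 14.00 - 1.34 = 12.66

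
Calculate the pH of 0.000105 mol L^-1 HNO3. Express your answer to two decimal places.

HNO3 is a strong acid and dissociates completely, so [H+] = 0.000105 M.
pH = -log(0.000105) = 3.98

pH = 3.98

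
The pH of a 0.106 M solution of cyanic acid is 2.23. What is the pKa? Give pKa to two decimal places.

pKa = 3.46

[H+] = 10^(-2.23) = 5.89 × 10^-3 M
At equilibrium [HA] = 0.106 − 5.89 × 10^-3 = 1.00 × 10^-1 M
Ka = [H+][A-]/[HA] = (5.89 × 10^-3)² / 1.00 × 10^-1 = 3.47 × 10^-4
pKa = -log(3.47 × 10^-4) = 3.46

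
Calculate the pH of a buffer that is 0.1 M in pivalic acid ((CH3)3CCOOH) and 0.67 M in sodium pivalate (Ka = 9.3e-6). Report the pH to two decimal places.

pH = 5.86

pKa = −log(9.3 × 10^-6) = 5.032
pH = pKa + log([A⁻]/[HA]) = 5.032 + log(0.67/0.1)
pH = 5.032 + (+0.826) = 5.86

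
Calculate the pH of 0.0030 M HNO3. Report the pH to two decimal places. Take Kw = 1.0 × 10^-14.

HNO3 is a strong acid and dissociates completely, so [H+] = 0.0030 M.
pH = -log(0.003) = 2.52

pH = 2.52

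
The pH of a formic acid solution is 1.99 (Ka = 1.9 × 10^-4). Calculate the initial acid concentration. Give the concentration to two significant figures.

[H+] = 10^(-1.99) = 1.02 × 10^-2 M = x
Ka = x²/(C₀ − x) ⇒ C₀ = x + x²/Ka
C₀ = 1.02 × 10^-2 + (1.02 × 10^-2)²/(1.9 × 10^-4) = 5.58 × 10^-1 M

C₀ = 5.6 × 10^-1 M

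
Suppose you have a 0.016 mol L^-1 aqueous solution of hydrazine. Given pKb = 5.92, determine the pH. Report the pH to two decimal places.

pH = 10.14

N2H4 + H2O ⇌ N2H5+ + OH-
Kb = 10^(−5.92) = 1.20 × 10^-6
Let x = [OH-] at equilibrium. Kb = x²/(0.016 − x).
Neglecting x in the denominator: x = √(1.20 × 10^-6 × 0.016) = 1.39 × 10^-4 M
(x/C₀ = 0.87% < 5%, so the approximation holds.)
pOH = 3.86, so pH = 14.00 − pOH = 10.14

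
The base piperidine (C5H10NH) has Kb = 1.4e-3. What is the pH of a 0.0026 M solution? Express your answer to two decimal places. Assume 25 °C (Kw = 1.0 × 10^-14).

pH = 11.12

C5H10NH + H2O ⇌ C5H10NH2+ + OH-
From the ICE table, Kb = x²/(0.0026 − x) = 1.4 × 10^-3.
x is not negligible relative to C₀; solve x² + 0.0014·x − 3.64e-06 = 0.
x = (−Kb + √(Kb² + 4·Kb·C₀))/2 = 1.33 × 10^-3 M
pOH = −log(1.33 × 10^-3) = 2.88; pH = 14.00 − 2.88 = 11.12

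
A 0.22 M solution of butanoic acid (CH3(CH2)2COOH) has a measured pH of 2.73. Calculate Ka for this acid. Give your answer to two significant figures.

[H+] = 10^(-2.73) = 1.86 × 10^-3 M
At equilibrium [HA] = 0.22 − 1.86 × 10^-3 = 2.18 × 10^-1 M
Ka = [H+][A-]/[HA] = (1.86 × 10^-3)² / 2.18 × 10^-1 = 1.6 × 10^-5

Ka = 1.6 × 10^-5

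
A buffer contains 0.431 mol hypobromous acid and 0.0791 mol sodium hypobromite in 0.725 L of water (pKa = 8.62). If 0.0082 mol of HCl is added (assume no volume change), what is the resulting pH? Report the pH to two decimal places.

After neutralization: n(HOBr) = 0.439 mol, n(OBr-) = 0.0709 mol.
Henderson–Hasselbalch with mole ratio 0.0709/0.439: pH = 8.62 + (-0.792)

pH = 7.83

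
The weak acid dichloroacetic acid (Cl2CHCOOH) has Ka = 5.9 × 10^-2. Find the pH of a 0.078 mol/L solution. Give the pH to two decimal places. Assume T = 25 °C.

pH = 1.35

Cl2CHCOOH ⇌ Cl2CHCOO- + H+
Ka = x²/(0.078 − x) = 5.9 × 10^-2
Here C₀/Ka ≈ 1.32, so the small-x approximation fails. Use the quadratic:
x = (−Ka + √(Ka² + 4·Ka·C₀))/2 = 4.45 × 10^-2 M
pH = −log[H+] = −log(4.45 × 10^-2) = 1.35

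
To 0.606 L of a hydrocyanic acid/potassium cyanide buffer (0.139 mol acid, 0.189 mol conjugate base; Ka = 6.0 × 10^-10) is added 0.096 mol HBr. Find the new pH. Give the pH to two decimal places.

After neutralization: n(HCN) = 0.235 mol, n(CN-) = 0.093 mol.
pKa = −log(6.0 × 10^-10) = 9.222
pH = pKa + log([A⁻]/[HA]) = 9.222 + log(0.093/0.235) = 9.222 -0.403

pH = 8.82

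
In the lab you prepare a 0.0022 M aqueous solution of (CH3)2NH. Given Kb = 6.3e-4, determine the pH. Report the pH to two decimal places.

(CH3)2NH + H2O ⇌ (CH3)2NH2+ + OH-
From the ICE table, Kb = x²/(0.0022 − x) = 6.3 × 10^-4.
x is not negligible relative to C₀; solve x² + 0.00063·x − 1.39e-06 = 0.
x = (−Kb + √(Kb² + 4·Kb·C₀))/2 = 9.04 × 10^-4 M
pOH = 3.04, so pH = 14.00 − pOH = 10.96

pH = 10.96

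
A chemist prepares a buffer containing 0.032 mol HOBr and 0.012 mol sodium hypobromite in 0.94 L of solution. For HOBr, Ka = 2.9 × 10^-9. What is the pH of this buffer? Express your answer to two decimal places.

pH = 8.11

pKa = −log(2.9 × 10^-9) = 8.538
pH = pKa + log([A⁻]/[HA]) = 8.538 + log(0.012/0.032)
pH = 8.538 + (-0.426) = 8.11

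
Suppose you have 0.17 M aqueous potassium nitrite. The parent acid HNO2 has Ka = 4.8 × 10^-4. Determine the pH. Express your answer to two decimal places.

pH = 8.27

NO2- is the conjugate base of the weak acid HNO2.
Kb = Kw/Ka = 1.0×10^-14 / 4.8 × 10^-4 = 2.08 × 10^-11
From the ICE table, Kb = [OH-]²/(0.17 − [OH-]) = 2.08 × 10^-11.
Since Kb ≪ C₀, [OH-] ≈ √(Kb·C₀) = 1.88 × 10^-6 M.
pOH = −log(1.88 × 10^-6) = 5.73; pH = 14.00 − 5.73 = 8.27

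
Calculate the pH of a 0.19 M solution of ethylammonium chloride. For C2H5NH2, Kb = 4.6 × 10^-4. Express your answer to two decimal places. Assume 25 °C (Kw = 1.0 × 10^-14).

C2H5NH3+ is the conjugate acid of the weak base C2H5NH2.
Ka = Kw/Kb = 1.0×10^-14 / 4.6 × 10^-4 = 2.17 × 10^-11
Let x = [H+] at equilibrium. Ka = x²/(0.19 − x).
Neglecting x in the denominator: x = √(2.17 × 10^-11 × 0.19) = 2.03 × 10^-6 M
pH = −log[H+] = −log(2.03 × 10^-6) = 5.69

pH = 5.69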